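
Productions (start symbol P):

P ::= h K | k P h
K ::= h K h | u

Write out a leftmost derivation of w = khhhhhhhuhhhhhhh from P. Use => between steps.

P => kPh => khKh => khhKhh => khhhKhhh => khhhhKhhhh => khhhhhKhhhhh => khhhhhhKhhhhhh => khhhhhhhKhhhhhhh => khhhhhhhuhhhhhhh

P => kPh   [P ::= k P h]
kPh => khKh   [P ::= h K]
khKh => khhKhh   [K ::= h K h]
khhKhh => khhhKhhh   [K ::= h K h]
khhhKhhh => khhhhKhhhh   [K ::= h K h]
khhhhKhhhh => khhhhhKhhhhh   [K ::= h K h]
khhhhhKhhhhh => khhhhhhKhhhhhh   [K ::= h K h]
khhhhhhKhhhhhh => khhhhhhhKhhhhhhh   [K ::= h K h]
khhhhhhhKhhhhhhh => khhhhhhhuhhhhhhh   [K ::= u]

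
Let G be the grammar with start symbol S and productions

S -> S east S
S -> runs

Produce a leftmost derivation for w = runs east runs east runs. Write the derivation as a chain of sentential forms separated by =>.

S => S east S => runs east S => runs east S east S => runs east runs east S => runs east runs east runs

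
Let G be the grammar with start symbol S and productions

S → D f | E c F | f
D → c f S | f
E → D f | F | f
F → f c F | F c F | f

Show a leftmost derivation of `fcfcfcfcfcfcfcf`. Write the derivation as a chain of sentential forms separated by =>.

S => EcF   [S → E c F]
EcF => FcF   [E → F]
FcF => FcFcF   [F → F c F]
FcFcF => fcFcF   [F → f]
fcFcF => fcfcFcF   [F → f c F]
fcfcFcF => fcfcfcFcF   [F → f c F]
fcfcfcFcF => fcfcfcfcFcF   [F → f c F]
fcfcfcfcFcF => fcfcfcfcfcF   [F → f]
fcfcfcfcfcF => fcfcfcfcfcfcF   [F → f c F]
fcfcfcfcfcfcF => fcfcfcfcfcfcfcF   [F → f c F]
fcfcfcfcfcfcfcF => fcfcfcfcfcfcfcf   [F → f]

S=>EcF=>FcF=>FcFcF=>fcFcF=>fcfcFcF=>fcfcfcFcF=>fcfcfcfcFcF=>fcfcfcfcfcF=>fcfcfcfcfcfcF=>fcfcfcfcfcfcfcF=>fcfcfcfcfcfcfcf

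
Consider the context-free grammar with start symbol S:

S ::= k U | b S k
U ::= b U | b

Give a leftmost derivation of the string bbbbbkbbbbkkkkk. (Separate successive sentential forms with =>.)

S => bSk   [S ::= b S k]
bSk => bbSkk   [S ::= b S k]
bbSkk => bbbSkkk   [S ::= b S k]
bbbSkkk => bbbbSkkkk   [S ::= b S k]
bbbbSkkkk => bbbbbSkkkkk   [S ::= b S k]
bbbbbSkkkkk => bbbbbkUkkkkk   [S ::= k U]
bbbbbkUkkkkk => bbbbbkbUkkkkk   [U ::= b U]
bbbbbkbUkkkkk => bbbbbkbbUkkkkk   [U ::= b U]
bbbbbkbbUkkkkk => bbbbbkbbbUkkkkk   [U ::= b U]
bbbbbkbbbUkkkkk => bbbbbkbbbbkkkkk   [U ::= b]

S => bSk => bbSkk => bbbSkkk => bbbbSkkkk => bbbbbSkkkkk => bbbbbkUkkkkk => bbbbbkbUkkkkk => bbbbbkbbUkkkkk => bbbbbkbbbUkkkkk => bbbbbkbbbbkkkkk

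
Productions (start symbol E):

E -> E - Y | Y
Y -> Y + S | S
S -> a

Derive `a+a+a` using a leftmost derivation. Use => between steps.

E => Y   [E -> Y]
Y => Y+S   [Y -> Y + S]
Y+S => Y+S+S   [Y -> Y + S]
Y+S+S => S+S+S   [Y -> S]
S+S+S => a+S+S   [S -> a]
a+S+S => a+a+S   [S -> a]
a+a+S => a+a+a   [S -> a]

E=>Y=>Y+S=>Y+S+S=>S+S+S=>a+S+S=>a+a+S=>a+a+a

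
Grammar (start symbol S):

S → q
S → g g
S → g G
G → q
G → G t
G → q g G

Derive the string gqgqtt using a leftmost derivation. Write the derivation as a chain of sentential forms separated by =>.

S=>gG=>gGt=>gqgGt=>gqgGtt=>gqgqtt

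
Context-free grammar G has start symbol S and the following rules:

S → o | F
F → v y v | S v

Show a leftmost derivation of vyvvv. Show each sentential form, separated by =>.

S=>F=>Sv=>Fv=>Svv=>Fvv=>vyvvv

S => F   [S → F]
F => Sv   [F → S v]
Sv => Fv   [S → F]
Fv => Svv   [F → S v]
Svv => Fvv   [S → F]
Fvv => vyvvv   [F → v y v]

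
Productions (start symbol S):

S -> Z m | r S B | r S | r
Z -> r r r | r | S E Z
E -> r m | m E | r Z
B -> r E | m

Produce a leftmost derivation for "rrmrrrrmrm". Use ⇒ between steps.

S ⇒ Zm ⇒ SEZm ⇒ rSBEZm ⇒ rZmBEZm ⇒ rrmBEZm ⇒ rrmrEEZm ⇒ rrmrrZEZm ⇒ rrmrrrEZm ⇒ rrmrrrrmZm ⇒ rrmrrrrmrm

S ⇒ Zm   [S -> Z m]
Zm ⇒ SEZm   [Z -> S E Z]
SEZm ⇒ rSBEZm   [S -> r S B]
rSBEZm ⇒ rZmBEZm   [S -> Z m]
rZmBEZm ⇒ rrmBEZm   [Z -> r]
rrmBEZm ⇒ rrmrEEZm   [B -> r E]
rrmrEEZm ⇒ rrmrrZEZm   [E -> r Z]
rrmrrZEZm ⇒ rrmrrrEZm   [Z -> r]
rrmrrrEZm ⇒ rrmrrrrmZm   [E -> r m]
rrmrrrrmZm ⇒ rrmrrrrmrm   [Z -> r]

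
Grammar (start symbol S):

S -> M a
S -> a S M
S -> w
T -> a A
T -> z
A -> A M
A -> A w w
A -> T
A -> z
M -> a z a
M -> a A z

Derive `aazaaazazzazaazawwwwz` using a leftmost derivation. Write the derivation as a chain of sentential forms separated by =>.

S => aSM => aMaM => aazaaM => aazaaaAz => aazaaaAwwz => aazaaaAwwwwz => aazaaaAMwwwwz => aazaaaAMMwwwwz => aazaaaAMMMwwwwz => aazaaazMMMwwwwz => aazaaazaAzMMwwwwz => aazaaazazzMMwwwwz => aazaaazazzazaMwwwwz => aazaaazazzazaazawwwwz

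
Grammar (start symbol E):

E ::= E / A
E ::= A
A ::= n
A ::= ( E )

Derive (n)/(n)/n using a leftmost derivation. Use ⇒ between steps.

E ⇒ E/A ⇒ E/A/A ⇒ A/A/A ⇒ (E)/A/A ⇒ (A)/A/A ⇒ (n)/A/A ⇒ (n)/(E)/A ⇒ (n)/(A)/A ⇒ (n)/(n)/A ⇒ (n)/(n)/n

E ⇒ E/A   [E ::= E / A]
E/A ⇒ E/A/A   [E ::= E / A]
E/A/A ⇒ A/A/A   [E ::= A]
A/A/A ⇒ (E)/A/A   [A ::= ( E )]
(E)/A/A ⇒ (A)/A/A   [E ::= A]
(A)/A/A ⇒ (n)/A/A   [A ::= n]
(n)/A/A ⇒ (n)/(E)/A   [A ::= ( E )]
(n)/(E)/A ⇒ (n)/(A)/A   [E ::= A]
(n)/(A)/A ⇒ (n)/(n)/A   [A ::= n]
(n)/(n)/A ⇒ (n)/(n)/n   [A ::= n]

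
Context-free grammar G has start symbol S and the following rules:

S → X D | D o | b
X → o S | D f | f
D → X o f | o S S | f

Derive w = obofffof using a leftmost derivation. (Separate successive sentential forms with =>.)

S => XD   [S → X D]
XD => oSD   [X → o S]
oSD => obD   [S → b]
obD => obXof   [D → X o f]
obXof => oboSof   [X → o S]
oboSof => oboXDof   [S → X D]
oboXDof => oboDfDof   [X → D f]
oboDfDof => oboffDof   [D → f]
oboffDof => obofffof   [D → f]

S=>XD=>oSD=>obD=>obXof=>oboSof=>oboXDof=>oboDfDof=>oboffDof=>obofffof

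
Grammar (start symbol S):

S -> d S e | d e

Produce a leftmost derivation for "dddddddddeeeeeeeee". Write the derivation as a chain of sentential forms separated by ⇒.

S ⇒ dSe ⇒ ddSee ⇒ dddSeee ⇒ ddddSeeee ⇒ dddddSeeeee ⇒ ddddddSeeeeee ⇒ dddddddSeeeeeee ⇒ ddddddddSeeeeeeee ⇒ dddddddddeeeeeeeee

S ⇒ dSe   [S -> d S e]
dSe ⇒ ddSee   [S -> d S e]
ddSee ⇒ dddSeee   [S -> d S e]
dddSeee ⇒ ddddSeeee   [S -> d S e]
ddddSeeee ⇒ dddddSeeeee   [S -> d S e]
dddddSeeeee ⇒ ddddddSeeeeee   [S -> d S e]
ddddddSeeeeee ⇒ dddddddSeeeeeee   [S -> d S e]
dddddddSeeeeeee ⇒ ddddddddSeeeeeeee   [S -> d S e]
ddddddddSeeeeeeee ⇒ dddddddddeeeeeeeee   [S -> d e]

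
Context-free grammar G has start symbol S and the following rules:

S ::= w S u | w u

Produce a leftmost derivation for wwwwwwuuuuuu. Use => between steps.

S => wSu   [S ::= w S u]
wSu => wwSuu   [S ::= w S u]
wwSuu => wwwSuuu   [S ::= w S u]
wwwSuuu => wwwwSuuuu   [S ::= w S u]
wwwwSuuuu => wwwwwSuuuuu   [S ::= w S u]
wwwwwSuuuuu => wwwwwwuuuuuu   [S ::= w u]

S=>wSu=>wwSuu=>wwwSuuu=>wwwwSuuuu=>wwwwwSuuuuu=>wwwwwwuuuuuu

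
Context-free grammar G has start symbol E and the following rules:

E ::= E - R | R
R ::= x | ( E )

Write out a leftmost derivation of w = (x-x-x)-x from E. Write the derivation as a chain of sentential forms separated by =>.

E => E-R => R-R => (E)-R => (E-R)-R => (E-R-R)-R => (R-R-R)-R => (x-R-R)-R => (x-x-R)-R => (x-x-x)-R => (x-x-x)-x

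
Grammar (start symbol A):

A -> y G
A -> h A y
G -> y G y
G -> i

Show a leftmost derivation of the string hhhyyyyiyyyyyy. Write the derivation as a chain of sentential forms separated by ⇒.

A ⇒ hAy ⇒ hhAyy ⇒ hhhAyyy ⇒ hhhyGyyy ⇒ hhhyyGyyyy ⇒ hhhyyyGyyyyy ⇒ hhhyyyyGyyyyyy ⇒ hhhyyyyiyyyyyy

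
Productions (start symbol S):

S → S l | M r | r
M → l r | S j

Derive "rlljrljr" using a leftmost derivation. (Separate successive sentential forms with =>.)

S => Mr => Sjr => Sljr => Mrljr => Sjrljr => Sljrljr => Slljrljr => rlljrljr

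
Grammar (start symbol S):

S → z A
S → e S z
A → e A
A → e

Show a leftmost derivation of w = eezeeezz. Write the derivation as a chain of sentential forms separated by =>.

S => eSz => eeSzz => eezAzz => eezeAzz => eezeeAzz => eezeeezz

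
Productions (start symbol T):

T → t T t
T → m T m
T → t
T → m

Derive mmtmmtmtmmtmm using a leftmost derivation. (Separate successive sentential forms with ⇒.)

T⇒mTm⇒mmTmm⇒mmtTtmm⇒mmtmTmtmm⇒mmtmmTmmtmm⇒mmtmmtTtmmtmm⇒mmtmmtmtmmtmm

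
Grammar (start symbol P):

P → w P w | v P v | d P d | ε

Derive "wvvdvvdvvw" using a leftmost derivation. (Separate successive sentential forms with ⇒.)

P ⇒ wPw ⇒ wvPvw ⇒ wvvPvvw ⇒ wvvdPdvvw ⇒ wvvdvPvdvvw ⇒ wvvdvvdvvw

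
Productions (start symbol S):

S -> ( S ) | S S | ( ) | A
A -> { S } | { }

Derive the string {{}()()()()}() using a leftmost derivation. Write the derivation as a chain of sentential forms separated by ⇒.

S ⇒ SS ⇒ AS ⇒ {S}S ⇒ {SS}S ⇒ {AS}S ⇒ {{}S}S ⇒ {{}SS}S ⇒ {{}SSS}S ⇒ {{}SSSS}S ⇒ {{}()SSS}S ⇒ {{}()()SS}S ⇒ {{}()()()S}S ⇒ {{}()()()()}S ⇒ {{}()()()()}()

S ⇒ SS   [S -> S S]
SS ⇒ AS   [S -> A]
AS ⇒ {S}S   [A -> { S }]
{S}S ⇒ {SS}S   [S -> S S]
{SS}S ⇒ {AS}S   [S -> A]
{AS}S ⇒ {{}S}S   [A -> { }]
{{}S}S ⇒ {{}SS}S   [S -> S S]
{{}SS}S ⇒ {{}SSS}S   [S -> S S]
{{}SSS}S ⇒ {{}SSSS}S   [S -> S S]
{{}SSSS}S ⇒ {{}()SSS}S   [S -> ( )]
{{}()SSS}S ⇒ {{}()()SS}S   [S -> ( )]
{{}()()SS}S ⇒ {{}()()()S}S   [S -> ( )]
{{}()()()S}S ⇒ {{}()()()()}S   [S -> ( )]
{{}()()()()}S ⇒ {{}()()()()}()   [S -> ( )]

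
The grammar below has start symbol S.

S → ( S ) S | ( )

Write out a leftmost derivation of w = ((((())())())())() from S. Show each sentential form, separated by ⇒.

S ⇒ (S)S   [S → ( S ) S]
(S)S ⇒ ((S)S)S   [S → ( S ) S]
((S)S)S ⇒ (((S)S)S)S   [S → ( S ) S]
(((S)S)S)S ⇒ ((((S)S)S)S)S   [S → ( S ) S]
((((S)S)S)S)S ⇒ ((((())S)S)S)S   [S → ( )]
((((())S)S)S)S ⇒ ((((())())S)S)S   [S → ( )]
((((())())S)S)S ⇒ ((((())())())S)S   [S → ( )]
((((())())())S)S ⇒ ((((())())())())S   [S → ( )]
((((())())())())S ⇒ ((((())())())())()   [S → ( )]

S ⇒ (S)S ⇒ ((S)S)S ⇒ (((S)S)S)S ⇒ ((((S)S)S)S)S ⇒ ((((())S)S)S)S ⇒ ((((())())S)S)S ⇒ ((((())())())S)S ⇒ ((((())())())())S ⇒ ((((())())())())()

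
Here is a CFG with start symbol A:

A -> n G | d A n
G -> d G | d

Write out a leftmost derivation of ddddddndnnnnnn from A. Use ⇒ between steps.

A ⇒ dAn ⇒ ddAnn ⇒ dddAnnn ⇒ ddddAnnnn ⇒ dddddAnnnnn ⇒ ddddddAnnnnnn ⇒ ddddddnGnnnnnn ⇒ ddddddndnnnnnn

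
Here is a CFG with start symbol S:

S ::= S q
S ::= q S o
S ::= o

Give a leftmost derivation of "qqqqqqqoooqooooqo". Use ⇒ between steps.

S ⇒ qSo   [S ::= q S o]
qSo ⇒ qSqo   [S ::= S q]
qSqo ⇒ qqSoqo   [S ::= q S o]
qqSoqo ⇒ qqqSooqo   [S ::= q S o]
qqqSooqo ⇒ qqqqSoooqo   [S ::= q S o]
qqqqSoooqo ⇒ qqqqqSooooqo   [S ::= q S o]
qqqqqSooooqo ⇒ qqqqqSqooooqo   [S ::= S q]
qqqqqSqooooqo ⇒ qqqqqqSoqooooqo   [S ::= q S o]
qqqqqqSoqooooqo ⇒ qqqqqqqSooqooooqo   [S ::= q S o]
qqqqqqqSooqooooqo ⇒ qqqqqqqoooqooooqo   [S ::= o]

S ⇒ qSo ⇒ qSqo ⇒ qqSoqo ⇒ qqqSooqo ⇒ qqqqSoooqo ⇒ qqqqqSooooqo ⇒ qqqqqSqooooqo ⇒ qqqqqqSoqooooqo ⇒ qqqqqqqSooqooooqo ⇒ qqqqqqqoooqooooqo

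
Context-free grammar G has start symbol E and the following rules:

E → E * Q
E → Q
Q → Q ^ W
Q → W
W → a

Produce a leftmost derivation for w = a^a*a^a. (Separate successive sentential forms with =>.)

E=>E*Q=>Q*Q=>Q^W*Q=>W^W*Q=>a^W*Q=>a^a*Q=>a^a*Q^W=>a^a*W^W=>a^a*a^W=>a^a*a^a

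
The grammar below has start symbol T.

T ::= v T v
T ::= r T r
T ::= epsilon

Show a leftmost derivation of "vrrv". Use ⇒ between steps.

T ⇒ vTv   [T ::= v T v]
vTv ⇒ vrTrv   [T ::= r T r]
vrTrv ⇒ vrrv   [T ::= epsilon]

T ⇒ vTv ⇒ vrTrv ⇒ vrrv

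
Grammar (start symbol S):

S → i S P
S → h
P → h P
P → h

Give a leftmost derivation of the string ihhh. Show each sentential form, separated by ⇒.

S ⇒ iSP   [S → i S P]
iSP ⇒ ihP   [S → h]
ihP ⇒ ihhP   [P → h P]
ihhP ⇒ ihhh   [P → h]

S ⇒ iSP ⇒ ihP ⇒ ihhP ⇒ ihhh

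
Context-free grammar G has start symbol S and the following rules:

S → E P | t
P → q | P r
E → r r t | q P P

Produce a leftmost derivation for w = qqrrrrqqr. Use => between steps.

S => EP   [S → E P]
EP => qPPP   [E → q P P]
qPPP => qPrPP   [P → P r]
qPrPP => qPrrPP   [P → P r]
qPrrPP => qPrrrPP   [P → P r]
qPrrrPP => qPrrrrPP   [P → P r]
qPrrrrPP => qqrrrrPP   [P → q]
qqrrrrPP => qqrrrrqP   [P → q]
qqrrrrqP => qqrrrrqPr   [P → P r]
qqrrrrqPr => qqrrrrqqr   [P → q]

S => EP => qPPP => qPrPP => qPrrPP => qPrrrPP => qPrrrrPP => qqrrrrPP => qqrrrrqP => qqrrrrqPr => qqrrrrqqr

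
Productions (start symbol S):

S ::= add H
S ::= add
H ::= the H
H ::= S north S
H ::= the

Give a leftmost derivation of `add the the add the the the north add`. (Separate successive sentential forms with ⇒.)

S ⇒ add H   [S ::= add H]
add H ⇒ add the H   [H ::= the H]
add the H ⇒ add the the H   [H ::= the H]
add the the H ⇒ add the the S north S   [H ::= S north S]
add the the S north S ⇒ add the the add H north S   [S ::= add H]
add the the add H north S ⇒ add the the add the H north S   [H ::= the H]
add the the add the H north S ⇒ add the the add the the H north S   [H ::= the H]
add the the add the the H north S ⇒ add the the add the the the north S   [H ::= the]
add the the add the the the north S ⇒ add the the add the the the north add   [S ::= add]

S ⇒ add H ⇒ add the H ⇒ add the the H ⇒ add the the S north S ⇒ add the the add H north S ⇒ add the the add the H north S ⇒ add the the add the the H north S ⇒ add the the add the the the north S ⇒ add the the add the the the north add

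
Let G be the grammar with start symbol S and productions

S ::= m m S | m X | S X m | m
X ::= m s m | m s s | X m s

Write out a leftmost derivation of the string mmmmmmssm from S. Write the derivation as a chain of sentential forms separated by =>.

S => mmS => mmSXm => mmmmSXm => mmmmmXm => mmmmmmssm

S => mmS   [S ::= m m S]
mmS => mmSXm   [S ::= S X m]
mmSXm => mmmmSXm   [S ::= m m S]
mmmmSXm => mmmmmXm   [S ::= m]
mmmmmXm => mmmmmmssm   [X ::= m s s]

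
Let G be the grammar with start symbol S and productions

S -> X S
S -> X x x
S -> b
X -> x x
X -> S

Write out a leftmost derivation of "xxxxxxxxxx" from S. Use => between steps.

S => Xxx => Sxx => XSxx => SSxx => XxxSxx => xxxxSxx => xxxxXxxxx => xxxxxxxxxx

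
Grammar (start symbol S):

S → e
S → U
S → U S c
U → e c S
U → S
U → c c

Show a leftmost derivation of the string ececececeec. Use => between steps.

S=>U=>ecS=>ecUSc=>ececSSc=>ececUSc=>ecececSSc=>ecececUSc=>ececececSSc=>ececececeSc=>ececececeec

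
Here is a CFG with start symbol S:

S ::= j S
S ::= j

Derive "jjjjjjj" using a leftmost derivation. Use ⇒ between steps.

S ⇒ jS   [S ::= j S]
jS ⇒ jjS   [S ::= j S]
jjS ⇒ jjjS   [S ::= j S]
jjjS ⇒ jjjjS   [S ::= j S]
jjjjS ⇒ jjjjjS   [S ::= j S]
jjjjjS ⇒ jjjjjjS   [S ::= j S]
jjjjjjS ⇒ jjjjjjj   [S ::= j]

S⇒jS⇒jjS⇒jjjS⇒jjjjS⇒jjjjjS⇒jjjjjjS⇒jjjjjjj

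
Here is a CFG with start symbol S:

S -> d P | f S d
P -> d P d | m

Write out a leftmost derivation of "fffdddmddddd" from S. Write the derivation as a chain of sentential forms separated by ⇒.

S ⇒ fSd   [S -> f S d]
fSd ⇒ ffSdd   [S -> f S d]
ffSdd ⇒ fffSddd   [S -> f S d]
fffSddd ⇒ fffdPddd   [S -> d P]
fffdPddd ⇒ fffddPdddd   [P -> d P d]
fffddPdddd ⇒ fffdddPddddd   [P -> d P d]
fffdddPddddd ⇒ fffdddmddddd   [P -> m]

S⇒fSd⇒ffSdd⇒fffSddd⇒fffdPddd⇒fffddPdddd⇒fffdddPddddd⇒fffdddmddddd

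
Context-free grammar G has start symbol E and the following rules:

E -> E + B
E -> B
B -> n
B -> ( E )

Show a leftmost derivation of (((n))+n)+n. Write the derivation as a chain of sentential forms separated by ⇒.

E⇒E+B⇒B+B⇒(E)+B⇒(E+B)+B⇒(B+B)+B⇒((E)+B)+B⇒((B)+B)+B⇒(((E))+B)+B⇒(((B))+B)+B⇒(((n))+B)+B⇒(((n))+n)+B⇒(((n))+n)+n

E ⇒ E+B   [E -> E + B]
E+B ⇒ B+B   [E -> B]
B+B ⇒ (E)+B   [B -> ( E )]
(E)+B ⇒ (E+B)+B   [E -> E + B]
(E+B)+B ⇒ (B+B)+B   [E -> B]
(B+B)+B ⇒ ((E)+B)+B   [B -> ( E )]
((E)+B)+B ⇒ ((B)+B)+B   [E -> B]
((B)+B)+B ⇒ (((E))+B)+B   [B -> ( E )]
(((E))+B)+B ⇒ (((B))+B)+B   [E -> B]
(((B))+B)+B ⇒ (((n))+B)+B   [B -> n]
(((n))+B)+B ⇒ (((n))+n)+B   [B -> n]
(((n))+n)+B ⇒ (((n))+n)+n   [B -> n]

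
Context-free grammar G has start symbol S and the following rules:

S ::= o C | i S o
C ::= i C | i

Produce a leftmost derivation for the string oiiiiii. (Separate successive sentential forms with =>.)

S => oC => oiC => oiiC => oiiiC => oiiiiC => oiiiiiC => oiiiiii

S => oC   [S ::= o C]
oC => oiC   [C ::= i C]
oiC => oiiC   [C ::= i C]
oiiC => oiiiC   [C ::= i C]
oiiiC => oiiiiC   [C ::= i C]
oiiiiC => oiiiiiC   [C ::= i C]
oiiiiiC => oiiiiii   [C ::= i]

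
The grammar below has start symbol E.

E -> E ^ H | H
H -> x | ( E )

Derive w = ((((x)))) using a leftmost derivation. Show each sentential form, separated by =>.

E => H => (E) => (H) => ((E)) => ((H)) => (((E))) => (((H))) => ((((E)))) => ((((H)))) => ((((x))))

E => H   [E -> H]
H => (E)   [H -> ( E )]
(E) => (H)   [E -> H]
(H) => ((E))   [H -> ( E )]
((E)) => ((H))   [E -> H]
((H)) => (((E)))   [H -> ( E )]
(((E))) => (((H)))   [E -> H]
(((H))) => ((((E))))   [H -> ( E )]
((((E)))) => ((((H))))   [E -> H]
((((H)))) => ((((x))))   [H -> x]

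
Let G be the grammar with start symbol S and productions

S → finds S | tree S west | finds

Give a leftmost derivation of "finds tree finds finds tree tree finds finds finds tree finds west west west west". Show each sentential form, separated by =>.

S => finds S   [S → finds S]
finds S => finds tree S west   [S → tree S west]
finds tree S west => finds tree finds S west   [S → finds S]
finds tree finds S west => finds tree finds finds S west   [S → finds S]
finds tree finds finds S west => finds tree finds finds tree S west west   [S → tree S west]
finds tree finds finds tree S west west => finds tree finds finds tree tree S west west west   [S → tree S west]
finds tree finds finds tree tree S west west west => finds tree finds finds tree tree finds S west west west   [S → finds S]
finds tree finds finds tree tree finds S west west west => finds tree finds finds tree tree finds finds S west west west   [S → finds S]
finds tree finds finds tree tree finds finds S west west west => finds tree finds finds tree tree finds finds finds S west west west   [S → finds S]
finds tree finds finds tree tree finds finds finds S west west west => finds tree finds finds tree tree finds finds finds tree S west west west west   [S → tree S west]
finds tree finds finds tree tree finds finds finds tree S west west west west => finds tree finds finds tree tree finds finds finds tree finds west west west west   [S → finds]

S => finds S => finds tree S west => finds tree finds S west => finds tree finds finds S west => finds tree finds finds tree S west west => finds tree finds finds tree tree S west west west => finds tree finds finds tree tree finds S west west west => finds tree finds finds tree tree finds finds S west west west => finds tree finds finds tree tree finds finds finds S west west west => finds tree finds finds tree tree finds finds finds tree S west west west west => finds tree finds finds tree tree finds finds finds tree finds west west west west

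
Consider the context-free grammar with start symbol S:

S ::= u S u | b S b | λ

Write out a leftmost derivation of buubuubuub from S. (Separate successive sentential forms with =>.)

S => bSb => buSub => buuSuub => buubSbuub => buubuSubuub => buubuubuub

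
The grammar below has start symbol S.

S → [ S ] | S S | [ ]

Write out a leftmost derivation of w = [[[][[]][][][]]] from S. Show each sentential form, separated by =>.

S => [S] => [[S]] => [[SS]] => [[SSS]] => [[[]SS]] => [[[]SSS]] => [[[][S]SS]] => [[[][[]]SS]] => [[[][[]][]S]] => [[[][[]][]SS]] => [[[][[]][][]S]] => [[[][[]][][][]]]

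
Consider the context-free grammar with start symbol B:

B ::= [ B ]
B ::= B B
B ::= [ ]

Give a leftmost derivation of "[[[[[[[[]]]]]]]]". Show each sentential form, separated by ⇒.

B⇒[B]⇒[[B]]⇒[[[B]]]⇒[[[[B]]]]⇒[[[[[B]]]]]⇒[[[[[[B]]]]]]⇒[[[[[[[B]]]]]]]⇒[[[[[[[[]]]]]]]]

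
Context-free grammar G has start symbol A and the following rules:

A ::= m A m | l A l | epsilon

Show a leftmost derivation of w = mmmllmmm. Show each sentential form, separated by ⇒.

A ⇒ mAm ⇒ mmAmm ⇒ mmmAmmm ⇒ mmmlAlmmm ⇒ mmmllmmm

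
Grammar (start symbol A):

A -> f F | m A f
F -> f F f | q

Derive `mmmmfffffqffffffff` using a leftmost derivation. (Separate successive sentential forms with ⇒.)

A ⇒ mAf   [A -> m A f]
mAf ⇒ mmAff   [A -> m A f]
mmAff ⇒ mmmAfff   [A -> m A f]
mmmAfff ⇒ mmmmAffff   [A -> m A f]
mmmmAffff ⇒ mmmmfFffff   [A -> f F]
mmmmfFffff ⇒ mmmmffFfffff   [F -> f F f]
mmmmffFfffff ⇒ mmmmfffFffffff   [F -> f F f]
mmmmfffFffffff ⇒ mmmmffffFfffffff   [F -> f F f]
mmmmffffFfffffff ⇒ mmmmfffffFffffffff   [F -> f F f]
mmmmfffffFffffffff ⇒ mmmmfffffqffffffff   [F -> q]

A ⇒ mAf ⇒ mmAff ⇒ mmmAfff ⇒ mmmmAffff ⇒ mmmmfFffff ⇒ mmmmffFfffff ⇒ mmmmfffFffffff ⇒ mmmmffffFfffffff ⇒ mmmmfffffFffffffff ⇒ mmmmfffffqffffffff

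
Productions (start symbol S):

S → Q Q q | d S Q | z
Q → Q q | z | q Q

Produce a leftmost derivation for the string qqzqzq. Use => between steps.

S => QQq => qQQq => qQqQq => qqQqQq => qqzqQq => qqzqzq

S => QQq   [S → Q Q q]
QQq => qQQq   [Q → q Q]
qQQq => qQqQq   [Q → Q q]
qQqQq => qqQqQq   [Q → q Q]
qqQqQq => qqzqQq   [Q → z]
qqzqQq => qqzqzq   [Q → z]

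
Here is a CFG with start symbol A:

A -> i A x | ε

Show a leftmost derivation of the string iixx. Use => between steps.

A => iAx => iiAxx => iixx

A => iAx   [A -> i A x]
iAx => iiAxx   [A -> i A x]
iiAxx => iixx   [A -> ε]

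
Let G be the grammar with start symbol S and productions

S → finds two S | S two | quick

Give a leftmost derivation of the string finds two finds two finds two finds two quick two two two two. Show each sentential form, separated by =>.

S => finds two S => finds two S two => finds two S two two => finds two S two two two => finds two S two two two two => finds two finds two S two two two two => finds two finds two finds two S two two two two => finds two finds two finds two finds two S two two two two => finds two finds two finds two finds two quick two two two two

S => finds two S   [S → finds two S]
finds two S => finds two S two   [S → S two]
finds two S two => finds two S two two   [S → S two]
finds two S two two => finds two S two two two   [S → S two]
finds two S two two two => finds two S two two two two   [S → S two]
finds two S two two two two => finds two finds two S two two two two   [S → finds two S]
finds two finds two S two two two two => finds two finds two finds two S two two two two   [S → finds two S]
finds two finds two finds two S two two two two => finds two finds two finds two finds two S two two two two   [S → finds two S]
finds two finds two finds two finds two S two two two two => finds two finds two finds two finds two quick two two two two   [S → quick]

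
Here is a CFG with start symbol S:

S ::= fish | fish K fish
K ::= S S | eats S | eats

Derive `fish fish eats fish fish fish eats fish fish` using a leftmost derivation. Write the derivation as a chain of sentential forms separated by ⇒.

S ⇒ fish K fish   [S ::= fish K fish]
fish K fish ⇒ fish S S fish   [K ::= S S]
fish S S fish ⇒ fish fish K fish S fish   [S ::= fish K fish]
fish fish K fish S fish ⇒ fish fish eats S fish S fish   [K ::= eats S]
fish fish eats S fish S fish ⇒ fish fish eats fish fish S fish   [S ::= fish]
fish fish eats fish fish S fish ⇒ fish fish eats fish fish fish K fish fish   [S ::= fish K fish]
fish fish eats fish fish fish K fish fish ⇒ fish fish eats fish fish fish eats fish fish   [K ::= eats]

S ⇒ fish K fish ⇒ fish S S fish ⇒ fish fish K fish S fish ⇒ fish fish eats S fish S fish ⇒ fish fish eats fish fish S fish ⇒ fish fish eats fish fish fish K fish fish ⇒ fish fish eats fish fish fish eats fish fish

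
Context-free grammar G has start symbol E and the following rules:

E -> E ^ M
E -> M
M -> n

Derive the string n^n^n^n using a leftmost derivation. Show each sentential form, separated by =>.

E => E^M   [E -> E ^ M]
E^M => E^M^M   [E -> E ^ M]
E^M^M => E^M^M^M   [E -> E ^ M]
E^M^M^M => M^M^M^M   [E -> M]
M^M^M^M => n^M^M^M   [M -> n]
n^M^M^M => n^n^M^M   [M -> n]
n^n^M^M => n^n^n^M   [M -> n]
n^n^n^M => n^n^n^n   [M -> n]

E=>E^M=>E^M^M=>E^M^M^M=>M^M^M^M=>n^M^M^M=>n^n^M^M=>n^n^n^M=>n^n^n^n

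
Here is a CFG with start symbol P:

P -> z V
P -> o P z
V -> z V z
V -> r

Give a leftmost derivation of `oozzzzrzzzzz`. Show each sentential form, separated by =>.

P => oPz => ooPzz => oozVzz => oozzVzzz => oozzzVzzzz => oozzzzVzzzzz => oozzzzrzzzzz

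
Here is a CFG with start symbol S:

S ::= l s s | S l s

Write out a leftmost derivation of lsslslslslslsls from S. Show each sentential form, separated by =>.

S => Sls => Slsls => Slslsls => Slslslsls => Slslslslsls => Slslslslslsls => lsslslslslslsls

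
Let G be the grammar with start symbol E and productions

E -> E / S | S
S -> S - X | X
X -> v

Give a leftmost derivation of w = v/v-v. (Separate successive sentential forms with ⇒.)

E ⇒ E/S ⇒ S/S ⇒ X/S ⇒ v/S ⇒ v/S-X ⇒ v/X-X ⇒ v/v-X ⇒ v/v-v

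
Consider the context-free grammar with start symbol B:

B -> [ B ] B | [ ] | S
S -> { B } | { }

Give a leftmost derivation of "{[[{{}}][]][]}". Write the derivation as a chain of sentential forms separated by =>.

B => S => {B} => {[B]B} => {[[B]B]B} => {[[S]B]B} => {[[{B}]B]B} => {[[{S}]B]B} => {[[{{}}]B]B} => {[[{{}}][]]B} => {[[{{}}][]][]}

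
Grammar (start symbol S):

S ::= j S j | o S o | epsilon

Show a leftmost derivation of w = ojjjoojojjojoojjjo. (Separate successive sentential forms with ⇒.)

S ⇒ oSo ⇒ ojSjo ⇒ ojjSjjo ⇒ ojjjSjjjo ⇒ ojjjoSojjjo ⇒ ojjjooSoojjjo ⇒ ojjjoojSjoojjjo ⇒ ojjjoojoSojoojjjo ⇒ ojjjoojojSjojoojjjo ⇒ ojjjoojojjojoojjjo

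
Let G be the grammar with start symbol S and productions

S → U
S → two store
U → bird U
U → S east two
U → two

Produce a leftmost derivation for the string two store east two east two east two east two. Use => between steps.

S => U   [S → U]
U => S east two   [U → S east two]
S east two => U east two   [S → U]
U east two => S east two east two   [U → S east two]
S east two east two => U east two east two   [S → U]
U east two east two => S east two east two east two   [U → S east two]
S east two east two east two => U east two east two east two   [S → U]
U east two east two east two => S east two east two east two east two   [U → S east two]
S east two east two east two east two => two store east two east two east two east two   [S → two store]

S => U => S east two => U east two => S east two east two => U east two east two => S east two east two east two => U east two east two east two => S east two east two east two east two => two store east two east two east two east two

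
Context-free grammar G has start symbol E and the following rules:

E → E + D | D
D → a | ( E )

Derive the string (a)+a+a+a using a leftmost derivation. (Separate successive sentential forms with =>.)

E => E+D   [E → E + D]
E+D => E+D+D   [E → E + D]
E+D+D => E+D+D+D   [E → E + D]
E+D+D+D => D+D+D+D   [E → D]
D+D+D+D => (E)+D+D+D   [D → ( E )]
(E)+D+D+D => (D)+D+D+D   [E → D]
(D)+D+D+D => (a)+D+D+D   [D → a]
(a)+D+D+D => (a)+a+D+D   [D → a]
(a)+a+D+D => (a)+a+a+D   [D → a]
(a)+a+a+D => (a)+a+a+a   [D → a]

E=>E+D=>E+D+D=>E+D+D+D=>D+D+D+D=>(E)+D+D+D=>(D)+D+D+D=>(a)+D+D+D=>(a)+a+D+D=>(a)+a+a+D=>(a)+a+a+a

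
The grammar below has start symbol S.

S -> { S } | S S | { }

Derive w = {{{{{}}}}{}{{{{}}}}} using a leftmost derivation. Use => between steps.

S => {S}   [S -> { S }]
{S} => {SS}   [S -> S S]
{SS} => {{S}S}   [S -> { S }]
{{S}S} => {{{S}}S}   [S -> { S }]
{{{S}}S} => {{{{S}}}S}   [S -> { S }]
{{{{S}}}S} => {{{{{}}}}S}   [S -> { }]
{{{{{}}}}S} => {{{{{}}}}SS}   [S -> S S]
{{{{{}}}}SS} => {{{{{}}}}{}S}   [S -> { }]
{{{{{}}}}{}S} => {{{{{}}}}{}{S}}   [S -> { S }]
{{{{{}}}}{}{S}} => {{{{{}}}}{}{{S}}}   [S -> { S }]
{{{{{}}}}{}{{S}}} => {{{{{}}}}{}{{{S}}}}   [S -> { S }]
{{{{{}}}}{}{{{S}}}} => {{{{{}}}}{}{{{{}}}}}   [S -> { }]

S => {S} => {SS} => {{S}S} => {{{S}}S} => {{{{S}}}S} => {{{{{}}}}S} => {{{{{}}}}SS} => {{{{{}}}}{}S} => {{{{{}}}}{}{S}} => {{{{{}}}}{}{{S}}} => {{{{{}}}}{}{{{S}}}} => {{{{{}}}}{}{{{{}}}}}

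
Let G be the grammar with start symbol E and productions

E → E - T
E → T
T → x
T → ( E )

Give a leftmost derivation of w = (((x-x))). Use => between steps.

E => T => (E) => (T) => ((E)) => ((T)) => (((E))) => (((E-T))) => (((T-T))) => (((x-T))) => (((x-x)))

E => T   [E → T]
T => (E)   [T → ( E )]
(E) => (T)   [E → T]
(T) => ((E))   [T → ( E )]
((E)) => ((T))   [E → T]
((T)) => (((E)))   [T → ( E )]
(((E))) => (((E-T)))   [E → E - T]
(((E-T))) => (((T-T)))   [E → T]
(((T-T))) => (((x-T)))   [T → x]
(((x-T))) => (((x-x)))   [T → x]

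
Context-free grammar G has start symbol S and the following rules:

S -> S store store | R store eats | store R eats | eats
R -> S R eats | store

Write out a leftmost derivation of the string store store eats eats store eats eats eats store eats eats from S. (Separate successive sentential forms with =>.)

S => store R eats   [S -> store R eats]
store R eats => store S R eats eats   [R -> S R eats]
store S R eats eats => store store R eats R eats eats   [S -> store R eats]
store store R eats R eats eats => store store S R eats eats R eats eats   [R -> S R eats]
store store S R eats eats R eats eats => store store eats R eats eats R eats eats   [S -> eats]
store store eats R eats eats R eats eats => store store eats S R eats eats eats R eats eats   [R -> S R eats]
store store eats S R eats eats eats R eats eats => store store eats eats R eats eats eats R eats eats   [S -> eats]
store store eats eats R eats eats eats R eats eats => store store eats eats store eats eats eats R eats eats   [R -> store]
store store eats eats store eats eats eats R eats eats => store store eats eats store eats eats eats store eats eats   [R -> store]

S => store R eats => store S R eats eats => store store R eats R eats eats => store store S R eats eats R eats eats => store store eats R eats eats R eats eats => store store eats S R eats eats eats R eats eats => store store eats eats R eats eats eats R eats eats => store store eats eats store eats eats eats R eats eats => store store eats eats store eats eats eats store eats eats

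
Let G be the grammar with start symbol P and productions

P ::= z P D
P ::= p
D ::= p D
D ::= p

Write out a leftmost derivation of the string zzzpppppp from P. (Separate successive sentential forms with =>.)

P=>zPD=>zzPDD=>zzzPDDD=>zzzpDDD=>zzzppDD=>zzzpppDD=>zzzppppDD=>zzzpppppD=>zzzpppppp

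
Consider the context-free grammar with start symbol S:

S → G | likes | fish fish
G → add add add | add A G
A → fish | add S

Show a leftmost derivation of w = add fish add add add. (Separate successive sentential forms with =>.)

S => G => add A G => add fish G => add fish add add add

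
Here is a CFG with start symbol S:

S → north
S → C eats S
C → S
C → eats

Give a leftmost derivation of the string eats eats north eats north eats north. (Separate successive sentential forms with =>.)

S => C eats S   [S → C eats S]
C eats S => S eats S   [C → S]
S eats S => C eats S eats S   [S → C eats S]
C eats S eats S => S eats S eats S   [C → S]
S eats S eats S => C eats S eats S eats S   [S → C eats S]
C eats S eats S eats S => eats eats S eats S eats S   [C → eats]
eats eats S eats S eats S => eats eats north eats S eats S   [S → north]
eats eats north eats S eats S => eats eats north eats north eats S   [S → north]
eats eats north eats north eats S => eats eats north eats north eats north   [S → north]

S => C eats S => S eats S => C eats S eats S => S eats S eats S => C eats S eats S eats S => eats eats S eats S eats S => eats eats north eats S eats S => eats eats north eats north eats S => eats eats north eats north eats north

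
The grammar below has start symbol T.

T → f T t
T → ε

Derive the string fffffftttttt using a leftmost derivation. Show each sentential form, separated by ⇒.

T ⇒ fTt ⇒ ffTtt ⇒ fffTttt ⇒ ffffTtttt ⇒ fffffTttttt ⇒ ffffffTtttttt ⇒ fffffftttttt

T ⇒ fTt   [T → f T t]
fTt ⇒ ffTtt   [T → f T t]
ffTtt ⇒ fffTttt   [T → f T t]
fffTttt ⇒ ffffTtttt   [T → f T t]
ffffTtttt ⇒ fffffTttttt   [T → f T t]
fffffTttttt ⇒ ffffffTtttttt   [T → f T t]
ffffffTtttttt ⇒ fffffftttttt   [T → ε]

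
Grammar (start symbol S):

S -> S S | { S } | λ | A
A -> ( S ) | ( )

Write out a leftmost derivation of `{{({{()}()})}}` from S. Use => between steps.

S => {S}   [S -> { S }]
{S} => {{S}}   [S -> { S }]
{{S}} => {{A}}   [S -> A]
{{A}} => {{(S)}}   [A -> ( S )]
{{(S)}} => {{({S})}}   [S -> { S }]
{{({S})}} => {{({SS})}}   [S -> S S]
{{({SS})}} => {{({{S}S})}}   [S -> { S }]
{{({{S}S})}} => {{({{A}S})}}   [S -> A]
{{({{A}S})}} => {{({{()}S})}}   [A -> ( )]
{{({{()}S})}} => {{({{()}A})}}   [S -> A]
{{({{()}A})}} => {{({{()}()})}}   [A -> ( )]

S => {S} => {{S}} => {{A}} => {{(S)}} => {{({S})}} => {{({SS})}} => {{({{S}S})}} => {{({{A}S})}} => {{({{()}S})}} => {{({{()}A})}} => {{({{()}()})}}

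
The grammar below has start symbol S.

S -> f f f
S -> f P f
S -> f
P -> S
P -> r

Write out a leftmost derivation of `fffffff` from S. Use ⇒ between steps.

S ⇒ fPf   [S -> f P f]
fPf ⇒ fSf   [P -> S]
fSf ⇒ ffPff   [S -> f P f]
ffPff ⇒ ffSff   [P -> S]
ffSff ⇒ fffffff   [S -> f f f]

S ⇒ fPf ⇒ fSf ⇒ ffPff ⇒ ffSff ⇒ fffffff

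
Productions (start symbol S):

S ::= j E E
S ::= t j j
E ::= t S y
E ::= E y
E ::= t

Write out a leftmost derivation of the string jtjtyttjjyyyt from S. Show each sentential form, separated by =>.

S => jEE => jEyE => jtSyyE => jtjEEyyE => jtjEyEyyE => jtjtyEyyE => jtjtytSyyyE => jtjtyttjjyyyE => jtjtyttjjyyyt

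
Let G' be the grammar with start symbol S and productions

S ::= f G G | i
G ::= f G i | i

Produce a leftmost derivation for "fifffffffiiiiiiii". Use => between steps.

S => fGG   [S ::= f G G]
fGG => fiG   [G ::= i]
fiG => fifGi   [G ::= f G i]
fifGi => fiffGii   [G ::= f G i]
fiffGii => fifffGiii   [G ::= f G i]
fifffGiii => fiffffGiiii   [G ::= f G i]
fiffffGiiii => fifffffGiiiii   [G ::= f G i]
fifffffGiiiii => fiffffffGiiiiii   [G ::= f G i]
fiffffffGiiiiii => fifffffffGiiiiiii   [G ::= f G i]
fifffffffGiiiiiii => fifffffffiiiiiiii   [G ::= i]

S => fGG => fiG => fifGi => fiffGii => fifffGiii => fiffffGiiii => fifffffGiiiii => fiffffffGiiiiii => fifffffffGiiiiiii => fifffffffiiiiiiii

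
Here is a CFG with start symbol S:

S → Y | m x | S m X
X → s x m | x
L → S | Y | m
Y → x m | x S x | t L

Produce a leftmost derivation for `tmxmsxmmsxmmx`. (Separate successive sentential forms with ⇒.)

S ⇒ SmX   [S → S m X]
SmX ⇒ SmXmX   [S → S m X]
SmXmX ⇒ YmXmX   [S → Y]
YmXmX ⇒ tLmXmX   [Y → t L]
tLmXmX ⇒ tSmXmX   [L → S]
tSmXmX ⇒ tSmXmXmX   [S → S m X]
tSmXmXmX ⇒ tmxmXmXmX   [S → m x]
tmxmXmXmX ⇒ tmxmsxmmXmX   [X → s x m]
tmxmsxmmXmX ⇒ tmxmsxmmsxmmX   [X → s x m]
tmxmsxmmsxmmX ⇒ tmxmsxmmsxmmx   [X → x]

S ⇒ SmX ⇒ SmXmX ⇒ YmXmX ⇒ tLmXmX ⇒ tSmXmX ⇒ tSmXmXmX ⇒ tmxmXmXmX ⇒ tmxmsxmmXmX ⇒ tmxmsxmmsxmmX ⇒ tmxmsxmmsxmmx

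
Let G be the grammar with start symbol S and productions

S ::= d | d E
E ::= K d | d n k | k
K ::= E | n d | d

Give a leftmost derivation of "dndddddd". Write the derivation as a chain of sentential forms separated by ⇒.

S ⇒ dE ⇒ dKd ⇒ dEd ⇒ dKdd ⇒ dEdd ⇒ dKddd ⇒ dEddd ⇒ dKdddd ⇒ dEdddd ⇒ dKddddd ⇒ dndddddd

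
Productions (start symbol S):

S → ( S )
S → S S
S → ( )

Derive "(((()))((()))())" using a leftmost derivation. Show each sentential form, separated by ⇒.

S ⇒ (S)   [S → ( S )]
(S) ⇒ (SS)   [S → S S]
(SS) ⇒ (SSS)   [S → S S]
(SSS) ⇒ ((S)SS)   [S → ( S )]
((S)SS) ⇒ (((S))SS)   [S → ( S )]
(((S))SS) ⇒ (((()))SS)   [S → ( )]
(((()))SS) ⇒ (((()))(S)S)   [S → ( S )]
(((()))(S)S) ⇒ (((()))((S))S)   [S → ( S )]
(((()))((S))S) ⇒ (((()))((()))S)   [S → ( )]
(((()))((()))S) ⇒ (((()))((()))())   [S → ( )]

S ⇒ (S) ⇒ (SS) ⇒ (SSS) ⇒ ((S)SS) ⇒ (((S))SS) ⇒ (((()))SS) ⇒ (((()))(S)S) ⇒ (((()))((S))S) ⇒ (((()))((()))S) ⇒ (((()))((()))())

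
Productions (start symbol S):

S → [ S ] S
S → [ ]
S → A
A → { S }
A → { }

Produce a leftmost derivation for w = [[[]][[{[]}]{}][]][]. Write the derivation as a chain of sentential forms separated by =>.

S => [S]S   [S → [ S ] S]
[S]S => [[S]S]S   [S → [ S ] S]
[[S]S]S => [[[]]S]S   [S → [ ]]
[[[]]S]S => [[[]][S]S]S   [S → [ S ] S]
[[[]][S]S]S => [[[]][[S]S]S]S   [S → [ S ] S]
[[[]][[S]S]S]S => [[[]][[A]S]S]S   [S → A]
[[[]][[A]S]S]S => [[[]][[{S}]S]S]S   [A → { S }]
[[[]][[{S}]S]S]S => [[[]][[{[]}]S]S]S   [S → [ ]]
[[[]][[{[]}]S]S]S => [[[]][[{[]}]A]S]S   [S → A]
[[[]][[{[]}]A]S]S => [[[]][[{[]}]{}]S]S   [A → { }]
[[[]][[{[]}]{}]S]S => [[[]][[{[]}]{}][]]S   [S → [ ]]
[[[]][[{[]}]{}][]]S => [[[]][[{[]}]{}][]][]   [S → [ ]]

S=>[S]S=>[[S]S]S=>[[[]]S]S=>[[[]][S]S]S=>[[[]][[S]S]S]S=>[[[]][[A]S]S]S=>[[[]][[{S}]S]S]S=>[[[]][[{[]}]S]S]S=>[[[]][[{[]}]A]S]S=>[[[]][[{[]}]{}]S]S=>[[[]][[{[]}]{}][]]S=>[[[]][[{[]}]{}][]][]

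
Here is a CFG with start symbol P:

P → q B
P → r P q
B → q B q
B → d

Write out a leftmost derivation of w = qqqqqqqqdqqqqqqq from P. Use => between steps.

P => qB => qqBq => qqqBqq => qqqqBqqq => qqqqqBqqqq => qqqqqqBqqqqq => qqqqqqqBqqqqqq => qqqqqqqqBqqqqqqq => qqqqqqqqdqqqqqqq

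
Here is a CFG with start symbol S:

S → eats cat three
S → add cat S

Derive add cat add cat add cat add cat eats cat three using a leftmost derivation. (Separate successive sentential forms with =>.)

S => add cat S   [S → add cat S]
add cat S => add cat add cat S   [S → add cat S]
add cat add cat S => add cat add cat add cat S   [S → add cat S]
add cat add cat add cat S => add cat add cat add cat add cat S   [S → add cat S]
add cat add cat add cat add cat S => add cat add cat add cat add cat eats cat three   [S → eats cat three]

S => add cat S => add cat add cat S => add cat add cat add cat S => add cat add cat add cat add cat S => add cat add cat add cat add cat eats cat three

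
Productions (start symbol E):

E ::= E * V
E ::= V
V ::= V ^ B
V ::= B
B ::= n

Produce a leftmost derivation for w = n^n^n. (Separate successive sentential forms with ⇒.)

E ⇒ V ⇒ V^B ⇒ V^B^B ⇒ B^B^B ⇒ n^B^B ⇒ n^n^B ⇒ n^n^n

E ⇒ V   [E ::= V]
V ⇒ V^B   [V ::= V ^ B]
V^B ⇒ V^B^B   [V ::= V ^ B]
V^B^B ⇒ B^B^B   [V ::= B]
B^B^B ⇒ n^B^B   [B ::= n]
n^B^B ⇒ n^n^B   [B ::= n]
n^n^B ⇒ n^n^n   [B ::= n]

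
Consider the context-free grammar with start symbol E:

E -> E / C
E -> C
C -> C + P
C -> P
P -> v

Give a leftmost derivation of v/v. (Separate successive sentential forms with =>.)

E => E/C   [E -> E / C]
E/C => C/C   [E -> C]
C/C => P/C   [C -> P]
P/C => v/C   [P -> v]
v/C => v/P   [C -> P]
v/P => v/v   [P -> v]

E=>E/C=>C/C=>P/C=>v/C=>v/P=>v/v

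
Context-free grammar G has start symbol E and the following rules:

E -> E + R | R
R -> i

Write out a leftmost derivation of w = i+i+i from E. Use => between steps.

E => E+R   [E -> E + R]
E+R => E+R+R   [E -> E + R]
E+R+R => R+R+R   [E -> R]
R+R+R => i+R+R   [R -> i]
i+R+R => i+i+R   [R -> i]
i+i+R => i+i+i   [R -> i]

E => E+R => E+R+R => R+R+R => i+R+R => i+i+R => i+i+i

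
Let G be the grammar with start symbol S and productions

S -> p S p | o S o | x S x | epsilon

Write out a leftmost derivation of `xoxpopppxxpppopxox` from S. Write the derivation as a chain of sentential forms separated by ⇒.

S ⇒ xSx ⇒ xoSox ⇒ xoxSxox ⇒ xoxpSpxox ⇒ xoxpoSopxox ⇒ xoxpopSpopxox ⇒ xoxpoppSppopxox ⇒ xoxpopppSpppopxox ⇒ xoxpopppxSxpppopxox ⇒ xoxpopppxxpppopxox

S ⇒ xSx   [S -> x S x]
xSx ⇒ xoSox   [S -> o S o]
xoSox ⇒ xoxSxox   [S -> x S x]
xoxSxox ⇒ xoxpSpxox   [S -> p S p]
xoxpSpxox ⇒ xoxpoSopxox   [S -> o S o]
xoxpoSopxox ⇒ xoxpopSpopxox   [S -> p S p]
xoxpopSpopxox ⇒ xoxpoppSppopxox   [S -> p S p]
xoxpoppSppopxox ⇒ xoxpopppSpppopxox   [S -> p S p]
xoxpopppSpppopxox ⇒ xoxpopppxSxpppopxox   [S -> x S x]
xoxpopppxSxpppopxox ⇒ xoxpopppxxpppopxox   [S -> epsilon]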